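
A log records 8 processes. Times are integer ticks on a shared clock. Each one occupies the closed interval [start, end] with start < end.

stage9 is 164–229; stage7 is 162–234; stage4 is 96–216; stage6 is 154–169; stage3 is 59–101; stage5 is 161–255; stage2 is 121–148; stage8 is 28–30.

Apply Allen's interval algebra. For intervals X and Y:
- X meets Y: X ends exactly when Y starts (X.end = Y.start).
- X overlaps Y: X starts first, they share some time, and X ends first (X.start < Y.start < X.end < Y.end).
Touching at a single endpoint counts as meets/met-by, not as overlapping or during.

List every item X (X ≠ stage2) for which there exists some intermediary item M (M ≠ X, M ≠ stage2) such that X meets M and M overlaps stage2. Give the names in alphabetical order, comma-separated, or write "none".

none

Target stage2 = [121, 148].
Intermediaries M with M overlaps stage2: none.
Union: none.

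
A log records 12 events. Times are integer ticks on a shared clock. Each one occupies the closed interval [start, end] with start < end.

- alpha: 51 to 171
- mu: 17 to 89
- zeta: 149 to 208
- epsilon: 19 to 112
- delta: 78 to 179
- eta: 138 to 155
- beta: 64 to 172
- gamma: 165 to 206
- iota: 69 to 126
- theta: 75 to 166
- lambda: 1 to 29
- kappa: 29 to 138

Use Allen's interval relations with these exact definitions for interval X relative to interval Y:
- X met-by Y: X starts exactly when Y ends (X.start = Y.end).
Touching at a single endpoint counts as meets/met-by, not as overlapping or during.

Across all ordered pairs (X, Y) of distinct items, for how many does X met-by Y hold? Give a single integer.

2

Checking all 132 ordered pairs for relation 'met-by'; matching pairs in alphabetical order:
(eta, kappa): eta met-by kappa ✓
(kappa, lambda): kappa met-by lambda ✓
Count: 2.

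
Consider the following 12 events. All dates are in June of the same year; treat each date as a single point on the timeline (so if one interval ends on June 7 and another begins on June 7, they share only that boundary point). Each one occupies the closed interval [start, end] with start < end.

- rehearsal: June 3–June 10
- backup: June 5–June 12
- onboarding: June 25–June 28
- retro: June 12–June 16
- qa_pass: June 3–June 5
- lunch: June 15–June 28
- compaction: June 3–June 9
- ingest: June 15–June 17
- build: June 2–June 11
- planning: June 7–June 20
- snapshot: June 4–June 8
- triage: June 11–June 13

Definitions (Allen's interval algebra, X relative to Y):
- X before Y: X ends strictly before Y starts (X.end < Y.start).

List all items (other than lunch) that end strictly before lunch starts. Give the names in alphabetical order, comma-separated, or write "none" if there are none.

Target lunch = [June 15, June 28].
backup [June 5, June 12] → before → yes.
build [June 2, June 11] → before → yes.
compaction [June 3, June 9] → before → yes.
ingest [June 15, June 17] → starts → no.
onboarding [June 25, June 28] → finishes → no.
planning [June 7, June 20] → overlaps → no.
qa_pass [June 3, June 5] → before → yes.
rehearsal [June 3, June 10] → before → yes.
retro [June 12, June 16] → overlaps → no.
snapshot [June 4, June 8] → before → yes.
triage [June 11, June 13] → before → yes.
Result: backup, build, compaction, qa_pass, rehearsal, snapshot, triage.

backup, build, compaction, qa_pass, rehearsal, snapshot, triage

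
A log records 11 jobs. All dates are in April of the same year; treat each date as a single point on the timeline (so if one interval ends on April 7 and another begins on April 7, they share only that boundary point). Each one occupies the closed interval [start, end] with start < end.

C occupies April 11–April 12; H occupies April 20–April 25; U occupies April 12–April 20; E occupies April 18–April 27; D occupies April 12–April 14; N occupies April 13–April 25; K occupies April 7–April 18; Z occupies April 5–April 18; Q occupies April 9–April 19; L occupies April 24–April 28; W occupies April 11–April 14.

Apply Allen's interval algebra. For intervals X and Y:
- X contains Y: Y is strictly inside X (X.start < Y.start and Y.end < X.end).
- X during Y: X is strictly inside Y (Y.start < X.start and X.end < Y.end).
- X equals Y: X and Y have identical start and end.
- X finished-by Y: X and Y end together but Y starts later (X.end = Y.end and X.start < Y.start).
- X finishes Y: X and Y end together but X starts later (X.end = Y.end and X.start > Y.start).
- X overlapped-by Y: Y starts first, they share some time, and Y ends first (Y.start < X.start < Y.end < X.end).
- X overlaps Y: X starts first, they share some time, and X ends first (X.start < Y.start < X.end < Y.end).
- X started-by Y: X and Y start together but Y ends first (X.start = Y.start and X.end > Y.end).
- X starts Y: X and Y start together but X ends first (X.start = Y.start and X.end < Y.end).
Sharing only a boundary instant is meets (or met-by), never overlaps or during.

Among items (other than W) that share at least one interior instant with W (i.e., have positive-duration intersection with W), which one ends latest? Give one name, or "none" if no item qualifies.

N

Target W = [April 11, April 14].
C [April 11, April 12] → starts → candidate.
D [April 12, April 14] → finishes → candidate.
E [April 18, April 27] → after → excluded.
H [April 20, April 25] → after → excluded.
K [April 7, April 18] → contains → candidate.
L [April 24, April 28] → after → excluded.
N [April 13, April 25] → overlapped-by → candidate.
Q [April 9, April 19] → contains → candidate.
U [April 12, April 20] → overlapped-by → candidate.
Z [April 5, April 18] → contains → candidate.
Among candidates, latest end is April 25 → N.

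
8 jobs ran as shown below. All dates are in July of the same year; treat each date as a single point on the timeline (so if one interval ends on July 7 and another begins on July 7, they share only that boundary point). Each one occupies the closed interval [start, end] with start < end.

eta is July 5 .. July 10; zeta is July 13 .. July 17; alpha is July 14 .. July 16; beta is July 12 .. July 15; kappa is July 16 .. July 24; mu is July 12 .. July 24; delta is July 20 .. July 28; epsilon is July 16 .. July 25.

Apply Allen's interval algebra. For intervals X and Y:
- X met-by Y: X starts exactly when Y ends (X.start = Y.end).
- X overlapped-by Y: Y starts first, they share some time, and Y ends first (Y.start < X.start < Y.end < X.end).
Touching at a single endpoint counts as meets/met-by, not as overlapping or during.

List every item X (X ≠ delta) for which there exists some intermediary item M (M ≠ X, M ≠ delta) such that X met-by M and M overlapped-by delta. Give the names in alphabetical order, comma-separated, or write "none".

none

Target delta = [July 20, July 28].
Intermediaries M with M overlapped-by delta: none.
Union: none.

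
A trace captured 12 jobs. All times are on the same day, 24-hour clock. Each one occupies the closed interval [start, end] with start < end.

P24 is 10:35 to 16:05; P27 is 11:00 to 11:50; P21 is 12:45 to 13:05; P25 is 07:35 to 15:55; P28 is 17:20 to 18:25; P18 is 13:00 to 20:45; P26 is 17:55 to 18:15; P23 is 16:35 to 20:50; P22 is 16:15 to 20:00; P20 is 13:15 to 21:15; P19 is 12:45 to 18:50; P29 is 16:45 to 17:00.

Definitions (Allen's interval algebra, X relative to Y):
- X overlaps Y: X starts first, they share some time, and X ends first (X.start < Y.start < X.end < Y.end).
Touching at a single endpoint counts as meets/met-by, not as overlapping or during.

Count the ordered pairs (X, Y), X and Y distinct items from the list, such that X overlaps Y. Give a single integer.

Checking all 132 ordered pairs for relation 'overlaps'; matching pairs in alphabetical order:
(P18, P20): P18 overlaps P20 ✓
(P18, P23): P18 overlaps P23 ✓
(P19, P18): P19 overlaps P18 ✓
(P19, P20): P19 overlaps P20 ✓
(P19, P22): P19 overlaps P22 ✓
(P19, P23): P19 overlaps P23 ✓
(P21, P18): P21 overlaps P18 ✓
(P22, P23): P22 overlaps P23 ✓
(P24, P18): P24 overlaps P18 ✓
(P24, P19): P24 overlaps P19 ✓
(P24, P20): P24 overlaps P20 ✓
(P25, P18): P25 overlaps P18 ✓
(P25, P19): P25 overlaps P19 ✓
(P25, P20): P25 overlaps P20 ✓
(P25, P24): P25 overlaps P24 ✓
Count: 15.

15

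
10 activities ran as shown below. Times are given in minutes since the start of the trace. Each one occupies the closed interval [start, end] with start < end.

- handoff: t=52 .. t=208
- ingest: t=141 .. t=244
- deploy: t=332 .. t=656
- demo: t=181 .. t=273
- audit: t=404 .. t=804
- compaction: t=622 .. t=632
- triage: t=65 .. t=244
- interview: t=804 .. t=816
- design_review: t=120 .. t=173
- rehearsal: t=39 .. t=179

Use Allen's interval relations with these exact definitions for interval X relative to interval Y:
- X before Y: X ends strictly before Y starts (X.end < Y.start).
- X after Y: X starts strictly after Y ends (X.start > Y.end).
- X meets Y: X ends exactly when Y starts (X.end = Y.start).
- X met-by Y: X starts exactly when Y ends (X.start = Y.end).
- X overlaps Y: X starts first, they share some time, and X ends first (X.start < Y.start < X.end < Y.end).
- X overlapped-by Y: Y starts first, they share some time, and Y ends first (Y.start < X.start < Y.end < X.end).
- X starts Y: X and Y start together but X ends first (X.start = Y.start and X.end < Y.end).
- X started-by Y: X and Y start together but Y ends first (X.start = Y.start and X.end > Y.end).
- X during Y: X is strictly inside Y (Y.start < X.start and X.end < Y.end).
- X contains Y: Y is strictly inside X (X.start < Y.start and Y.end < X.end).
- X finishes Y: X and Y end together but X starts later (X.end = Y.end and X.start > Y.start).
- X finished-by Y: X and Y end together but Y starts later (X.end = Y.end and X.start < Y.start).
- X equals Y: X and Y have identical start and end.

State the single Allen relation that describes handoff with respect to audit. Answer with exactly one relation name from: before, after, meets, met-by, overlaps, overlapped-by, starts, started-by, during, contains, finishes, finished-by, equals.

before

handoff = [t=52, t=208]; audit = [t=404, t=804].
Compare endpoints: handoff.start < audit.start, handoff.start < audit.end, handoff.end < audit.start, handoff.end < audit.end.
That pattern is 'before'.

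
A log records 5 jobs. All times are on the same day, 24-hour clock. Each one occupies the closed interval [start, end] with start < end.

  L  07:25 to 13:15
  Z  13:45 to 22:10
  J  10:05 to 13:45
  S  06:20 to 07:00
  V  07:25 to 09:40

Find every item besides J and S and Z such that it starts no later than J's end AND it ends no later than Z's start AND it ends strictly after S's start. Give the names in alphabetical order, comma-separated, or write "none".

L, V

Conditions: its start is no later than J's end (X.start <= 13:45) AND its end is no later than Z's start (X.end <= 13:45) AND its end is strictly after S's start (X.end > 06:20).
L: start 07:25 <= 13:45? ✓; end 13:15 <= 13:45? ✓; end 13:15 > 06:20? ✓ → yes.
V: start 07:25 <= 13:45? ✓; end 09:40 <= 13:45? ✓; end 09:40 > 06:20? ✓ → yes.
Result: L, V.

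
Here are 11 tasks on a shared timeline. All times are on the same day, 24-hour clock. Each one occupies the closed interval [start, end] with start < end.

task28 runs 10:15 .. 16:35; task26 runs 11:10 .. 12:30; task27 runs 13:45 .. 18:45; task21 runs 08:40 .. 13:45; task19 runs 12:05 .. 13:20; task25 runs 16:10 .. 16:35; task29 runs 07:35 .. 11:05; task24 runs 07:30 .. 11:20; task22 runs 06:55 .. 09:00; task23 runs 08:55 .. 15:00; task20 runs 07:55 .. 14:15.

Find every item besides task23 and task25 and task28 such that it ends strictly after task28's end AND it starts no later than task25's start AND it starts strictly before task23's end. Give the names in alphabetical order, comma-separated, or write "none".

task27

Conditions: its end is strictly after task28's end (X.end > 16:35) AND its start is no later than task25's start (X.start <= 16:10) AND its start is strictly before task23's end (X.start < 15:00).
task19: end 13:20 > 16:35? ✗; start 12:05 <= 16:10? ✓; start 12:05 < 15:00? ✓ → no.
task20: end 14:15 > 16:35? ✗; start 07:55 <= 16:10? ✓; start 07:55 < 15:00? ✓ → no.
task21: end 13:45 > 16:35? ✗; start 08:40 <= 16:10? ✓; start 08:40 < 15:00? ✓ → no.
task22: end 09:00 > 16:35? ✗; start 06:55 <= 16:10? ✓; start 06:55 < 15:00? ✓ → no.
task24: end 11:20 > 16:35? ✗; start 07:30 <= 16:10? ✓; start 07:30 < 15:00? ✓ → no.
task26: end 12:30 > 16:35? ✗; start 11:10 <= 16:10? ✓; start 11:10 < 15:00? ✓ → no.
task27: end 18:45 > 16:35? ✓; start 13:45 <= 16:10? ✓; start 13:45 < 15:00? ✓ → yes.
task29: end 11:05 > 16:35? ✗; start 07:35 <= 16:10? ✓; start 07:35 < 15:00? ✓ → no.
Result: task27.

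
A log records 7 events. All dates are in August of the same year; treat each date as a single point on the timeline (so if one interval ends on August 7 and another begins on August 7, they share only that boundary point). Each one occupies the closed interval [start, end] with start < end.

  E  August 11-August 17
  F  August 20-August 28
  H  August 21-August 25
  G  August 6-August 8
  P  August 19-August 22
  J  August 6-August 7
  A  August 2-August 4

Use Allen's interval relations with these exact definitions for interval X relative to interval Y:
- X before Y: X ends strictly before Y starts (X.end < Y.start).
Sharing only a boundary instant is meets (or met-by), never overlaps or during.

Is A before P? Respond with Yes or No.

A = [August 2, August 4], P = [August 19, August 22].
Actual relation of A to P: before.
Asked whether 'before' holds → Yes.

Yes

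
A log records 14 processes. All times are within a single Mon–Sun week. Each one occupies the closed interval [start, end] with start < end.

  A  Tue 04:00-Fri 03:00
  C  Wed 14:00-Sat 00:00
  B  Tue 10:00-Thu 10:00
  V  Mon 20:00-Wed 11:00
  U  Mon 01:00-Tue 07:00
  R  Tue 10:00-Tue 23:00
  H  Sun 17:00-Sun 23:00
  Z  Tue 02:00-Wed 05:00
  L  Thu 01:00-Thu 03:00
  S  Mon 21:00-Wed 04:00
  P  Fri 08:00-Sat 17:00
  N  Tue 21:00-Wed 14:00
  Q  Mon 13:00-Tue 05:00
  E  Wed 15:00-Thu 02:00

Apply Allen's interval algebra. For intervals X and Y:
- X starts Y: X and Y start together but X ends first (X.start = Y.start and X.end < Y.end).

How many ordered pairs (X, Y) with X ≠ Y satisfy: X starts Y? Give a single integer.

Checking all 182 ordered pairs for relation 'starts'; matching pairs in alphabetical order:
(R, B): R starts B ✓
Count: 1.

1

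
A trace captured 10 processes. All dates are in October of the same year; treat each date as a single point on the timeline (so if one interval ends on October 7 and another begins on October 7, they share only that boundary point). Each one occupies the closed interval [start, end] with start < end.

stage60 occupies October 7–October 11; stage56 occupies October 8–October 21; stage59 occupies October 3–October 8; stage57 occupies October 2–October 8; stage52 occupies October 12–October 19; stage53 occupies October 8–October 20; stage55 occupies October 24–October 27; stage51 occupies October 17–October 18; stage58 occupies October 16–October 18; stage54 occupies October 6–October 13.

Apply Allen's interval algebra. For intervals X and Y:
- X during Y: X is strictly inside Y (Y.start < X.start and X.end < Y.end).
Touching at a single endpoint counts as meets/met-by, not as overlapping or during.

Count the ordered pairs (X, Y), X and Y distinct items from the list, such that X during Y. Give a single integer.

Checking all 90 ordered pairs for relation 'during'; matching pairs in alphabetical order:
(stage51, stage52): stage51 during stage52 ✓
(stage51, stage53): stage51 during stage53 ✓
(stage51, stage56): stage51 during stage56 ✓
(stage52, stage53): stage52 during stage53 ✓
(stage52, stage56): stage52 during stage56 ✓
(stage58, stage52): stage58 during stage52 ✓
(stage58, stage53): stage58 during stage53 ✓
(stage58, stage56): stage58 during stage56 ✓
(stage60, stage54): stage60 during stage54 ✓
Count: 9.

9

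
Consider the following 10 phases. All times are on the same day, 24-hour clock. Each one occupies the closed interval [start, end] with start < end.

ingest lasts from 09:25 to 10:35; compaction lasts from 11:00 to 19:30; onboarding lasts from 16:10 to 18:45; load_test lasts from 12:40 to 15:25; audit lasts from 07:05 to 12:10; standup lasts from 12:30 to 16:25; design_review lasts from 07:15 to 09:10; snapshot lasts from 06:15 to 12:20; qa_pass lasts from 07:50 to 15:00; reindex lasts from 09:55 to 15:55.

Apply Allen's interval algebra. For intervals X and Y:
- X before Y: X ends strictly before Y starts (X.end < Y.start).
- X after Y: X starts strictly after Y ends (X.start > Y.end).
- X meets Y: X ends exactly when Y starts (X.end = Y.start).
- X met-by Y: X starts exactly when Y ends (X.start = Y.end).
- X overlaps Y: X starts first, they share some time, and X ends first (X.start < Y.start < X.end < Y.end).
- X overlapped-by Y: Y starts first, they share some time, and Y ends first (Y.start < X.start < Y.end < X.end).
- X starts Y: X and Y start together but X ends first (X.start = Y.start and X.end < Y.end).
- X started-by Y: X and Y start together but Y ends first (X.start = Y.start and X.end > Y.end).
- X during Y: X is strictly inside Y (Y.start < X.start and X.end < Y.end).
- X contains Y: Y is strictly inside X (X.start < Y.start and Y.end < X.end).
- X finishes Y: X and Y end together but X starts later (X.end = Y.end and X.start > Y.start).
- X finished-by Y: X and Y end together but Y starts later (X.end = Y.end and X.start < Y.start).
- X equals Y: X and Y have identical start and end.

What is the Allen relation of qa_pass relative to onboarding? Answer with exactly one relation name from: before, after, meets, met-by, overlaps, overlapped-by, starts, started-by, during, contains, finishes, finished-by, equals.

qa_pass = [07:50, 15:00]; onboarding = [16:10, 18:45].
Compare endpoints: qa_pass.start < onboarding.start, qa_pass.start < onboarding.end, qa_pass.end < onboarding.start, qa_pass.end < onboarding.end.
That pattern is 'before'.

before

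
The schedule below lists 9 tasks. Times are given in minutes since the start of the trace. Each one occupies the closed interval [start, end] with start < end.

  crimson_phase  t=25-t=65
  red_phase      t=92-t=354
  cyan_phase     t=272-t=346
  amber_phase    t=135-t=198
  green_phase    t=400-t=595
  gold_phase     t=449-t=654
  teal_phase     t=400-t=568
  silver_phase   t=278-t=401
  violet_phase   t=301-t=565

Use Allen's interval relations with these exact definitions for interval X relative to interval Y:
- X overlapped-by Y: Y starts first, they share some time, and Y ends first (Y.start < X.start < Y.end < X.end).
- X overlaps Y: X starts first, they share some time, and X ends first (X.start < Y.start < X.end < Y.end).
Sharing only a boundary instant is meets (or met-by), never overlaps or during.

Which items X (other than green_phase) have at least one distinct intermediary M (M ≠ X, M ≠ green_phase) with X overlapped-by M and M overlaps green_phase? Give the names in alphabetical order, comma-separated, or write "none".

gold_phase, teal_phase, violet_phase

Target green_phase = [t=400, t=595].
Intermediaries M with M overlaps green_phase: silver_phase, violet_phase.
Via silver_phase — items with X overlapped-by silver_phase: teal_phase, violet_phase.
Via violet_phase — items with X overlapped-by violet_phase: gold_phase, teal_phase.
Union: gold_phase, teal_phase, violet_phase.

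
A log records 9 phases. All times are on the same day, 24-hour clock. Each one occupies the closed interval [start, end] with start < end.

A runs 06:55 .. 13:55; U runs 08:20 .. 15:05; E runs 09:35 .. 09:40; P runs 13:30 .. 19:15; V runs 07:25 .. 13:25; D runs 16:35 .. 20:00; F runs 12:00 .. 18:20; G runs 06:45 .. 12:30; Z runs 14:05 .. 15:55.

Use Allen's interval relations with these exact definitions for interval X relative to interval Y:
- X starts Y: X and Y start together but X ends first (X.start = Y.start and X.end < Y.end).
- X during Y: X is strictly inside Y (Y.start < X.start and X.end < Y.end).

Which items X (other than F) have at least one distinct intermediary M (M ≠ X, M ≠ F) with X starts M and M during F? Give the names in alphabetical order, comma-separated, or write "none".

none

Target F = [12:00, 18:20].
Intermediaries M with M during F: Z.
Via Z — items with X starts Z: none.
Union: none.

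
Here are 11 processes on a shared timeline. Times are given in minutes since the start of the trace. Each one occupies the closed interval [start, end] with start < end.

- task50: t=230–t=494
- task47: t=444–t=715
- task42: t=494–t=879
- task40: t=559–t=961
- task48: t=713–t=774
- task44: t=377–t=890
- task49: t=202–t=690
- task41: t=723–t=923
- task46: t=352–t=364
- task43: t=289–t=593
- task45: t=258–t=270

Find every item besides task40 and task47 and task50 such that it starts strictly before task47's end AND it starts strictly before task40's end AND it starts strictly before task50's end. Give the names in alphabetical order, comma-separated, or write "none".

Conditions: its start is strictly before task47's end (X.start < t=715) AND its start is strictly before task40's end (X.start < t=961) AND its start is strictly before task50's end (X.start < t=494).
task41: start t=723 < t=715? ✗; start t=723 < t=961? ✓; start t=723 < t=494? ✗ → no.
task42: start t=494 < t=715? ✓; start t=494 < t=961? ✓; start t=494 < t=494? ✗ → no.
task43: start t=289 < t=715? ✓; start t=289 < t=961? ✓; start t=289 < t=494? ✓ → yes.
task44: start t=377 < t=715? ✓; start t=377 < t=961? ✓; start t=377 < t=494? ✓ → yes.
task45: start t=258 < t=715? ✓; start t=258 < t=961? ✓; start t=258 < t=494? ✓ → yes.
task46: start t=352 < t=715? ✓; start t=352 < t=961? ✓; start t=352 < t=494? ✓ → yes.
task48: start t=713 < t=715? ✓; start t=713 < t=961? ✓; start t=713 < t=494? ✗ → no.
task49: start t=202 < t=715? ✓; start t=202 < t=961? ✓; start t=202 < t=494? ✓ → yes.
Result: task43, task44, task45, task46, task49.

task43, task44, task45, task46, task49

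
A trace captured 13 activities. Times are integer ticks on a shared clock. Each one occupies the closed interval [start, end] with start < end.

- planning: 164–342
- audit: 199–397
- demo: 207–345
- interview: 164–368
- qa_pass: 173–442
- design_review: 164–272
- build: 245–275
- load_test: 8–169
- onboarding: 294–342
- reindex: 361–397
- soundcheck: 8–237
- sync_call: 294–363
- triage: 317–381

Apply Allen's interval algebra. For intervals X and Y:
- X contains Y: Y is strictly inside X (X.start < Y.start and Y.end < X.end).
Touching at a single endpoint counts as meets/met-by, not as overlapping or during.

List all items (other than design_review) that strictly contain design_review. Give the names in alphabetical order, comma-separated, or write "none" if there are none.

none

Target design_review = [164, 272].
audit [199, 397] → overlapped-by → no.
build [245, 275] → overlapped-by → no.
demo [207, 345] → overlapped-by → no.
interview [164, 368] → started-by → no.
load_test [8, 169] → overlaps → no.
onboarding [294, 342] → after → no.
planning [164, 342] → started-by → no.
qa_pass [173, 442] → overlapped-by → no.
reindex [361, 397] → after → no.
soundcheck [8, 237] → overlaps → no.
sync_call [294, 363] → after → no.
triage [317, 381] → after → no.
Result: none.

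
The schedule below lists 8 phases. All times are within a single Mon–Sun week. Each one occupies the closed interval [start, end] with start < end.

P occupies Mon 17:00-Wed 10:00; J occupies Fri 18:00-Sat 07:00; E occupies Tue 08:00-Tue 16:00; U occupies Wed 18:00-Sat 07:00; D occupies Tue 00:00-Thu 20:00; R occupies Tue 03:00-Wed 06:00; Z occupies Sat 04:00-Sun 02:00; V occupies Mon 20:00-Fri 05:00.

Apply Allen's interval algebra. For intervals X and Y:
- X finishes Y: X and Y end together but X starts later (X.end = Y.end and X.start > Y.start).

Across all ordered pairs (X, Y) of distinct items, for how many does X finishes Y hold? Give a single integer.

Checking all 56 ordered pairs for relation 'finishes'; matching pairs in alphabetical order:
(J, U): J finishes U ✓
Count: 1.

1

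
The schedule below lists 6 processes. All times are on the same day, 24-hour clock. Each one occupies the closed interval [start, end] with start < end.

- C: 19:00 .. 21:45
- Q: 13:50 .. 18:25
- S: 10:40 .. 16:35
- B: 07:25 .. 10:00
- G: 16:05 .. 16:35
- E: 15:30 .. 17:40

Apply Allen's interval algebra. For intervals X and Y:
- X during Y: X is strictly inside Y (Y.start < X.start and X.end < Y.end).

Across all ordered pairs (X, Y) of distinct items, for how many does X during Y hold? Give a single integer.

Checking all 30 ordered pairs for relation 'during'; matching pairs in alphabetical order:
(E, Q): E during Q ✓
(G, E): G during E ✓
(G, Q): G during Q ✓
Count: 3.

3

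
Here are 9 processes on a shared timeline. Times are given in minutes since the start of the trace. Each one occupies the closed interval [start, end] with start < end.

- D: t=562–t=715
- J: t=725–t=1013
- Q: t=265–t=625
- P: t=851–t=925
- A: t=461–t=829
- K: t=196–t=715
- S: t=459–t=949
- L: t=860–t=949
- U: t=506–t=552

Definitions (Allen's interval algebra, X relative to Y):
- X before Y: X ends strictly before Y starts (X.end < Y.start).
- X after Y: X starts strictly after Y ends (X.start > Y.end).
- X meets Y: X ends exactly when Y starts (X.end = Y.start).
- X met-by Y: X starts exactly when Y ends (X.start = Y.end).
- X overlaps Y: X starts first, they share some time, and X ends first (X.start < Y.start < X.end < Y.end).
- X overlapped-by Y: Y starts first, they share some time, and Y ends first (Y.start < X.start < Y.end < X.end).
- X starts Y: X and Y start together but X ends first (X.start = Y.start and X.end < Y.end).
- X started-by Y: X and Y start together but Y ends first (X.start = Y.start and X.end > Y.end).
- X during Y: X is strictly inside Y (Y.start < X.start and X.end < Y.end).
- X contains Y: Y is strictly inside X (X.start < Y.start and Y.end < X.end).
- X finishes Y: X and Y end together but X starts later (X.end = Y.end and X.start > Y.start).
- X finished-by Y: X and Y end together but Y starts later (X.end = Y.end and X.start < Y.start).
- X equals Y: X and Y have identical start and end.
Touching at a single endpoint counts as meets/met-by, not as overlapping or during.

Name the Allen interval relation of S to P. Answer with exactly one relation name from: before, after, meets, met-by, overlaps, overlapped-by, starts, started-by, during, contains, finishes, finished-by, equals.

contains

S = [t=459, t=949]; P = [t=851, t=925].
Compare endpoints: S.start < P.start, S.start < P.end, S.end > P.start, S.end > P.end.
That pattern is 'contains'.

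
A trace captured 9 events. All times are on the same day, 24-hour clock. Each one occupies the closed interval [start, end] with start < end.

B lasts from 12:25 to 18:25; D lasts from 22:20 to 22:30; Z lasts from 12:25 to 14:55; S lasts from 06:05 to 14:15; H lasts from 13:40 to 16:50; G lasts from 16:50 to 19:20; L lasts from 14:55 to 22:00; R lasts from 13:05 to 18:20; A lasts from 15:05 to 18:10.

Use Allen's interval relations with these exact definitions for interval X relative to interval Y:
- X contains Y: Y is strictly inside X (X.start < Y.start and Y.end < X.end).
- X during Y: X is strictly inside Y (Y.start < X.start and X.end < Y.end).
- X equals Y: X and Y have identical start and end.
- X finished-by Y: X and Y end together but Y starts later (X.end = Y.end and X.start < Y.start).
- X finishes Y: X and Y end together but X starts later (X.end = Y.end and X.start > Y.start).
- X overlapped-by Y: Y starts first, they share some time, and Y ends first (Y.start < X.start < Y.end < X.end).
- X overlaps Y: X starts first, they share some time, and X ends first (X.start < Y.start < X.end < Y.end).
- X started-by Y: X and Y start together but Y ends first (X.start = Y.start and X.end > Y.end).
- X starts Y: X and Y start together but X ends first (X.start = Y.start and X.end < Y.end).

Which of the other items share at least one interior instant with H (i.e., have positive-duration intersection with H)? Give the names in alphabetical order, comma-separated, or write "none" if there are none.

A, B, L, R, S, Z

Target H = [13:40, 16:50].
A [15:05, 18:10] → overlapped-by → yes.
B [12:25, 18:25] → contains → yes.
D [22:20, 22:30] → after → no.
G [16:50, 19:20] → met-by → no.
L [14:55, 22:00] → overlapped-by → yes.
R [13:05, 18:20] → contains → yes.
S [06:05, 14:15] → overlaps → yes.
Z [12:25, 14:55] → overlaps → yes.
Result: A, B, L, R, S, Z.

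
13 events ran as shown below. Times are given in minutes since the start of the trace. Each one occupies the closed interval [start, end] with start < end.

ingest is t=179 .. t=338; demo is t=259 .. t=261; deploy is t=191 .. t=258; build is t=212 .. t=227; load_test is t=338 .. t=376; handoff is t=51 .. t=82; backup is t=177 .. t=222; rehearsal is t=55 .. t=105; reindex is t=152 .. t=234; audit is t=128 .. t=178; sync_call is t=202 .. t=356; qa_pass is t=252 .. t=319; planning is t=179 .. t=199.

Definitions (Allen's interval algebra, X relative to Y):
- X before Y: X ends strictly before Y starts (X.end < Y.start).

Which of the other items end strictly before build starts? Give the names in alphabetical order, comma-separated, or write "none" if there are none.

audit, handoff, planning, rehearsal

Target build = [t=212, t=227].
audit [t=128, t=178] → before → yes.
backup [t=177, t=222] → overlaps → no.
demo [t=259, t=261] → after → no.
deploy [t=191, t=258] → contains → no.
handoff [t=51, t=82] → before → yes.
ingest [t=179, t=338] → contains → no.
load_test [t=338, t=376] → after → no.
planning [t=179, t=199] → before → yes.
qa_pass [t=252, t=319] → after → no.
rehearsal [t=55, t=105] → before → yes.
reindex [t=152, t=234] → contains → no.
sync_call [t=202, t=356] → contains → no.
Result: audit, handoff, planning, rehearsal.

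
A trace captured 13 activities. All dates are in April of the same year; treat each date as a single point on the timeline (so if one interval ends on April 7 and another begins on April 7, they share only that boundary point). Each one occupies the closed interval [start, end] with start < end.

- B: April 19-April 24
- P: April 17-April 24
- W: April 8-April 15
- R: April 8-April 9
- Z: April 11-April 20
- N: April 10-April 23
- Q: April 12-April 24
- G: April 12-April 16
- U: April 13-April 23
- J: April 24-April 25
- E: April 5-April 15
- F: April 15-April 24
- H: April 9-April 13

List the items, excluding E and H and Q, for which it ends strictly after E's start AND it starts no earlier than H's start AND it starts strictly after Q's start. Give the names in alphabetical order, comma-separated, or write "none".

Conditions: its end is strictly after E's start (X.end > April 5) AND its start is no earlier than H's start (X.start >= April 9) AND its start is strictly after Q's start (X.start > April 12).
B: end April 24 > April 5? ✓; start April 19 >= April 9? ✓; start April 19 > April 12? ✓ → yes.
F: end April 24 > April 5? ✓; start April 15 >= April 9? ✓; start April 15 > April 12? ✓ → yes.
G: end April 16 > April 5? ✓; start April 12 >= April 9? ✓; start April 12 > April 12? ✗ → no.
J: end April 25 > April 5? ✓; start April 24 >= April 9? ✓; start April 24 > April 12? ✓ → yes.
N: end April 23 > April 5? ✓; start April 10 >= April 9? ✓; start April 10 > April 12? ✗ → no.
P: end April 24 > April 5? ✓; start April 17 >= April 9? ✓; start April 17 > April 12? ✓ → yes.
R: end April 9 > April 5? ✓; start April 8 >= April 9? ✗; start April 8 > April 12? ✗ → no.
U: end April 23 > April 5? ✓; start April 13 >= April 9? ✓; start April 13 > April 12? ✓ → yes.
W: end April 15 > April 5? ✓; start April 8 >= April 9? ✗; start April 8 > April 12? ✗ → no.
Z: end April 20 > April 5? ✓; start April 11 >= April 9? ✓; start April 11 > April 12? ✗ → no.
Result: B, F, J, P, U.

B, F, J, P, U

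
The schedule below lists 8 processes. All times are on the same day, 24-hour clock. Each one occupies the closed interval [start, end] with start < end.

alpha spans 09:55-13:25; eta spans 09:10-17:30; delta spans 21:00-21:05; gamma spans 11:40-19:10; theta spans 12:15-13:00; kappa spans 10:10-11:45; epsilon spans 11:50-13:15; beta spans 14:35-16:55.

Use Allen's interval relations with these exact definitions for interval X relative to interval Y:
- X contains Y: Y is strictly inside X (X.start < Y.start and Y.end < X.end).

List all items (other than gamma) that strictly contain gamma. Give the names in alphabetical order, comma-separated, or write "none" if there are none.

none

Target gamma = [11:40, 19:10].
alpha [09:55, 13:25] → overlaps → no.
beta [14:35, 16:55] → during → no.
delta [21:00, 21:05] → after → no.
epsilon [11:50, 13:15] → during → no.
eta [09:10, 17:30] → overlaps → no.
kappa [10:10, 11:45] → overlaps → no.
theta [12:15, 13:00] → during → no.
Result: none.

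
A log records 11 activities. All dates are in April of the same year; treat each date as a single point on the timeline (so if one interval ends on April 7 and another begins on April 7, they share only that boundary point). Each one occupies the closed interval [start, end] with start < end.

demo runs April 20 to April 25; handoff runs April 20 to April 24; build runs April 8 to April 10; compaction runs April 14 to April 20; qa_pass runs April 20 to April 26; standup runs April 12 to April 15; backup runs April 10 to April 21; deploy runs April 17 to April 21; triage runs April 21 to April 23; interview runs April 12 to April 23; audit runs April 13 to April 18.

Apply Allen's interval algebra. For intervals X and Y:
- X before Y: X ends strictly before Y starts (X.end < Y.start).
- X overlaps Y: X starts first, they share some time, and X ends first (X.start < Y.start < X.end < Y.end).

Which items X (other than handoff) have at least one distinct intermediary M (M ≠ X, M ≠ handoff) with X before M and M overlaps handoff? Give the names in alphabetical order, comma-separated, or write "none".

build, standup

Target handoff = [April 20, April 24].
Intermediaries M with M overlaps handoff: backup, deploy, interview.
Via backup — items with X before backup: none.
Via deploy — items with X before deploy: build, standup.
Via interview — items with X before interview: build.
Union: build, standup.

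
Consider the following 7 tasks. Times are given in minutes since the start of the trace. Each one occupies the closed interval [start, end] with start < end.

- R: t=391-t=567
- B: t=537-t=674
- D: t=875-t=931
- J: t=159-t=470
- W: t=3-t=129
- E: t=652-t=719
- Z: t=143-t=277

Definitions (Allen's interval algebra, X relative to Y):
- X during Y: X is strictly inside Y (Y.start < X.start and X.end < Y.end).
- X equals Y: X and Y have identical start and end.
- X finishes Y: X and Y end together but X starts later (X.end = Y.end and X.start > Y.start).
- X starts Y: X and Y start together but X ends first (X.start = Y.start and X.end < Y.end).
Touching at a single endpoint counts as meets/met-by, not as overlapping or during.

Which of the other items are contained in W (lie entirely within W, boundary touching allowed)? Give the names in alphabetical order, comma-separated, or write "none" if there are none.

none

Target W = [t=3, t=129].
B [t=537, t=674] → after → no.
D [t=875, t=931] → after → no.
E [t=652, t=719] → after → no.
J [t=159, t=470] → after → no.
R [t=391, t=567] → after → no.
Z [t=143, t=277] → after → no.
Result: none.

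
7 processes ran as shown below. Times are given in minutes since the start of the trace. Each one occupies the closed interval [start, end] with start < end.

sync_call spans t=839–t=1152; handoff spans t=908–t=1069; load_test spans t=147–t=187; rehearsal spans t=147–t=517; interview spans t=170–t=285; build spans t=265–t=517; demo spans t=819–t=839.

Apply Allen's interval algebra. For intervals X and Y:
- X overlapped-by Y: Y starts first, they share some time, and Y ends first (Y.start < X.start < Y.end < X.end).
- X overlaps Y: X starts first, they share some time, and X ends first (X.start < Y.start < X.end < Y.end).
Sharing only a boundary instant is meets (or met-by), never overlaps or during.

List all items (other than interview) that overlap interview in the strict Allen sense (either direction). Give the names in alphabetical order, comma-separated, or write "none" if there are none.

build, load_test

Target interview = [t=170, t=285].
build [t=265, t=517] → overlapped-by → yes.
demo [t=819, t=839] → after → no.
handoff [t=908, t=1069] → after → no.
load_test [t=147, t=187] → overlaps → yes.
rehearsal [t=147, t=517] → contains → no.
sync_call [t=839, t=1152] → after → no.
Result: build, load_test.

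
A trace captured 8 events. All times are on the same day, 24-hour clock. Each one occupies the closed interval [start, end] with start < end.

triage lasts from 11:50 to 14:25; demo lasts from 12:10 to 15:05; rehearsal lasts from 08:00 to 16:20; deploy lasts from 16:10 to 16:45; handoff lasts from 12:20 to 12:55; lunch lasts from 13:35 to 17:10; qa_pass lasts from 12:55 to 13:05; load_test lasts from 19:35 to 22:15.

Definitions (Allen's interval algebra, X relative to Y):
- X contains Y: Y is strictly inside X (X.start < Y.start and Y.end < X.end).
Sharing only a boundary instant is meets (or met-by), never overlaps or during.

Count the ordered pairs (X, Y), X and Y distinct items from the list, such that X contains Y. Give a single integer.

Checking all 56 ordered pairs for relation 'contains'; matching pairs in alphabetical order:
(demo, handoff): demo contains handoff ✓
(demo, qa_pass): demo contains qa_pass ✓
(lunch, deploy): lunch contains deploy ✓
(rehearsal, demo): rehearsal contains demo ✓
(rehearsal, handoff): rehearsal contains handoff ✓
(rehearsal, qa_pass): rehearsal contains qa_pass ✓
(rehearsal, triage): rehearsal contains triage ✓
(triage, handoff): triage contains handoff ✓
(triage, qa_pass): triage contains qa_pass ✓
Count: 9.

9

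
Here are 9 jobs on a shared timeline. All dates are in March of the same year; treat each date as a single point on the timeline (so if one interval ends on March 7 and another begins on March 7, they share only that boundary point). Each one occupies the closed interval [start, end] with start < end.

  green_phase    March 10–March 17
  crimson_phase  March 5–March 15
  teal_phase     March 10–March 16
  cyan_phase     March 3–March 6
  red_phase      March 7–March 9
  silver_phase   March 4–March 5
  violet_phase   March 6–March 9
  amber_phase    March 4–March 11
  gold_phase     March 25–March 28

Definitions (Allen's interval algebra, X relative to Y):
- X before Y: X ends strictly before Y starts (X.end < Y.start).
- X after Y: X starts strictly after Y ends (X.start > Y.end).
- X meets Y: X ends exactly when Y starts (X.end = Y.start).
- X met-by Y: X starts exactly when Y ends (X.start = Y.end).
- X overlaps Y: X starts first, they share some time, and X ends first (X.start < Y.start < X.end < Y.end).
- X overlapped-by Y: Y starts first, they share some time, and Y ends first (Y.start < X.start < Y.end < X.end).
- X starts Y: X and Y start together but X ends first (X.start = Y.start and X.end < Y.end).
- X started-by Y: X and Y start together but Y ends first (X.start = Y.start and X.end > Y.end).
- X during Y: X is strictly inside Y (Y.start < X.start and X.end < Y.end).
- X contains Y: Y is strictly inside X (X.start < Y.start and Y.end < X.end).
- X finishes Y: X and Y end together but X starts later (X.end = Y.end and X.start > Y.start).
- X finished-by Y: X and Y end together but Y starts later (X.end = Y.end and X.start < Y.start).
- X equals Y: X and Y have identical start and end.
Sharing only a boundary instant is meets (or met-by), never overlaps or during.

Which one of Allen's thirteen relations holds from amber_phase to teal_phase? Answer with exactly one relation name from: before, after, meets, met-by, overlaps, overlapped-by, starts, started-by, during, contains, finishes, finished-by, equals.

overlaps

amber_phase = [March 4, March 11]; teal_phase = [March 10, March 16].
Compare endpoints: amber_phase.start < teal_phase.start, amber_phase.start < teal_phase.end, amber_phase.end > teal_phase.start, amber_phase.end < teal_phase.end.
That pattern is 'overlaps'.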